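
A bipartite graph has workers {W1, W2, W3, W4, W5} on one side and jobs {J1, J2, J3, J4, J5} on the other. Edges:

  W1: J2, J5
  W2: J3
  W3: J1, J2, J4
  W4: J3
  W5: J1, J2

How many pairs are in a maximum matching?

4

Unit-capacity flow: source→left, listed edges, right→sink; max matching = max flow.
Augmenting path W1→J2 (+1); matched 1.
Augmenting path W2→J3 (+1); matched 2.
Augmenting path W3→J1 (+1); matched 3.
Augmenting path W5→J1→W3→J4 (+1); matched 4.
No augmenting path remains; maximum matching = 4.
König certificate: {W1, W3, W5, J3} is a vertex cover of size 4 (every listed pair touches it), so no matching can be larger.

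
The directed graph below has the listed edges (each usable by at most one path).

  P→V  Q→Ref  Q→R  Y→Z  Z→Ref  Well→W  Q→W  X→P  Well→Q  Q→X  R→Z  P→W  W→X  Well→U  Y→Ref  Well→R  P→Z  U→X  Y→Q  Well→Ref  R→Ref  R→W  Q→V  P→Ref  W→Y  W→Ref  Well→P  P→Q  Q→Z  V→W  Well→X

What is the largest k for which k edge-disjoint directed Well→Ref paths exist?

6

Assign every edge capacity 1; by Menger, the answer equals the max flow.
Path Well→Ref (+1); total 1.
Path Well→P→Ref (+1); total 2.
Path Well→Q→Ref (+1); total 3.
Path Well→R→Ref (+1); total 4.
Path Well→W→Ref (+1); total 5.
Path Well→X→P→Z→Ref (+1); total 6.
No residual Well→Ref path; max flow = 6.
Certifying cut of size 6: {Well→P, Well→Q, Well→R, Well→Ref, Well→W, X→P}.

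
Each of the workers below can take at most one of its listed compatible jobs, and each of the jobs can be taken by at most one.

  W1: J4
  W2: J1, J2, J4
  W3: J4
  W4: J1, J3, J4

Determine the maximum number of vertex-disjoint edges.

3

Unit-capacity flow: source→left, listed edges, right→sink; max matching = max flow.
Augmenting path W1→J4 (+1); matched 1.
Augmenting path W2→J1 (+1); matched 2.
Augmenting path W4→J3 (+1); matched 3.
No augmenting path remains; maximum matching = 3.
König certificate: {W2, W4, J4} is a vertex cover of size 3 (every listed pair touches it), so no matching can be larger.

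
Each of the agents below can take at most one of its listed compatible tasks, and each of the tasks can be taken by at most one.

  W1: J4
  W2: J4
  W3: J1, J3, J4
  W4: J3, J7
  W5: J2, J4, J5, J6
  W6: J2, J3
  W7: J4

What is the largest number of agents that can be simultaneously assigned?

Unit-capacity flow: source→left, listed edges, right→sink; max matching = max flow.
Augmenting path W1→J4 (+1); matched 1.
Augmenting path W3→J1 (+1); matched 2.
Augmenting path W4→J3 (+1); matched 3.
Augmenting path W5→J2 (+1); matched 4.
Augmenting path W6→J2→W5→J5 (+1); matched 5.
No augmenting path remains; maximum matching = 5.
König certificate: {W3, W4, W5, W6, J4} is a vertex cover of size 5 (every listed pair touches it), so no matching can be larger.

5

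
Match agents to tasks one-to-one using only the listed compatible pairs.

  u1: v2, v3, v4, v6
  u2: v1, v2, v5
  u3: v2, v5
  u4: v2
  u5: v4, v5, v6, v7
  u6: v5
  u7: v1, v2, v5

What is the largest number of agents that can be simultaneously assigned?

5

Unit-capacity flow: source→left, listed edges, right→sink; max matching = max flow.
Augmenting path u1→v2 (+1); matched 1.
Augmenting path u2→v1 (+1); matched 2.
Augmenting path u3→v5 (+1); matched 3.
Augmenting path u5→v4 (+1); matched 4.
Augmenting path u4→v2→u1→v3 (+1); matched 5.
No augmenting path remains; maximum matching = 5.
König certificate: {u1, u5, v1, v2, v5} is a vertex cover of size 5 (every listed pair touches it), so no matching can be larger.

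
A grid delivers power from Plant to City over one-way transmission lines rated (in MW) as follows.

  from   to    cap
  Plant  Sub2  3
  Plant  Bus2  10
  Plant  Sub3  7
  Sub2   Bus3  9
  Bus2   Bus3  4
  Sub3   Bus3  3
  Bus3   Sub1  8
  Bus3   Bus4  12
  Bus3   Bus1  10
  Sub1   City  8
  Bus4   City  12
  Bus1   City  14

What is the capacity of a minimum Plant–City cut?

10

Augment Plant→Sub2→Bus3→Sub1→City: bottleneck 3, flow now 3.
Augment Plant→Bus2→Bus3→Sub1→City: bottleneck 4, flow now 7.
Augment Plant→Sub3→Bus3→Sub1→City: bottleneck 1, flow now 8.
Augment Plant→Sub3→Bus3→Bus4→City: bottleneck 2, flow now 10.
No augmenting path remains; maximum flow = 10.
By max-flow min-cut, the minimum cut capacity equals the max flow.
In the residual graph, reachable from Plant: {Plant, Bus2, Sub3}.
Min-cut edges: Plant→Sub2 (3), Bus2→Bus3 (4), Sub3→Bus3 (3); capacity 3 + 4 + 3 = 10.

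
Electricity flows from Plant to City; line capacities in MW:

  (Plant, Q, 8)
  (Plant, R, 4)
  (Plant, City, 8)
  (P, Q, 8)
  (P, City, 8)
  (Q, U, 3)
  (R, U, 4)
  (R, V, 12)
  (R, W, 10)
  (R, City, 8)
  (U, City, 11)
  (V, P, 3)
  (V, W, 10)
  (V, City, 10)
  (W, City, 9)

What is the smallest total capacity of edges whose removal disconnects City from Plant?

Augment Plant→City: bottleneck 8, flow now 8.
Augment Plant→R→City: bottleneck 4, flow now 12.
Augment Plant→Q→U→City: bottleneck 3, flow now 15.
No augmenting path remains; maximum flow = 15.
By max-flow min-cut, the minimum cut capacity equals the max flow.
In the residual graph, reachable from Plant: {Plant, Q}.
Min-cut edges: Plant→R (4), Plant→City (8), Q→U (3); capacity 4 + 8 + 3 = 15.

15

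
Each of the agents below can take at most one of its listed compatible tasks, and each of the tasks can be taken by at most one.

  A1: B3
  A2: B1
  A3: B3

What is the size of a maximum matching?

Unit-capacity flow: source→left, listed edges, right→sink; max matching = max flow.
Augmenting path A1→B3 (+1); matched 1.
Augmenting path A2→B1 (+1); matched 2.
No augmenting path remains; maximum matching = 2.
König certificate: {A2, B3} is a vertex cover of size 2 (every listed pair touches it), so no matching can be larger.

2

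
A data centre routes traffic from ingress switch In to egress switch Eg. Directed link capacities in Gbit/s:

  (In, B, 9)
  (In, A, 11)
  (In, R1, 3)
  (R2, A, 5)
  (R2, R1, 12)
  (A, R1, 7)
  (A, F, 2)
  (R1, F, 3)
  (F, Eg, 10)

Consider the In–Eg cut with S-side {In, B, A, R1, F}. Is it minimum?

Given cut capacity: 10 = 10.
Augment In→A→F→Eg: bottleneck 2, flow now 2.
Augment In→R1→F→Eg: bottleneck 3, flow now 5.
No augmenting path remains; maximum flow = 5.
In the residual graph, reachable from In: {In, B, A, R1}.
Min-cut edges: A→F (2), R1→F (3); capacity 2 + 3 = 5.
Cut capacity 10 exceeds the max flow 5, so it is not minimum.

No — its capacity is 10, but the minimum cut has capacity 5.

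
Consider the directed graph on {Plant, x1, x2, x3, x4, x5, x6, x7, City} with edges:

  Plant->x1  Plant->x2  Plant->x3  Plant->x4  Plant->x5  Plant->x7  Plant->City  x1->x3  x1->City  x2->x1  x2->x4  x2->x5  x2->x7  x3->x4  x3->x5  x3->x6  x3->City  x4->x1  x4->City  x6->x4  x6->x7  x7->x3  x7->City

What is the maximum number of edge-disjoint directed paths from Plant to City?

Assign every edge capacity 1; by Menger, the answer equals the max flow.
Path Plant→City (+1); total 1.
Path Plant→x1→City (+1); total 2.
Path Plant→x3→City (+1); total 3.
Path Plant→x4→City (+1); total 4.
Path Plant→x7→City (+1); total 5.
No residual Plant→City path; max flow = 5.
Certifying cut of size 5: {Plant→City, x1→City, x3→City, x4→City, x7→City}.

5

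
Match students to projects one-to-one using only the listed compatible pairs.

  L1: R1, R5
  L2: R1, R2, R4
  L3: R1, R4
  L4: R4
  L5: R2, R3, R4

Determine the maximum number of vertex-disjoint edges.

Unit-capacity flow: source→left, listed edges, right→sink; max matching = max flow.
Augmenting path L1→R1 (+1); matched 1.
Augmenting path L2→R2 (+1); matched 2.
Augmenting path L3→R4 (+1); matched 3.
Augmenting path L5→R3 (+1); matched 4.
Augmenting path L4→R4→L3→R1→L1→R5 (+1); matched 5.
No augmenting path remains; maximum matching = 5.
König certificate: {L1, L2, L3, L4, L5} is a vertex cover of size 5 (every listed pair touches it), so no matching can be larger.

5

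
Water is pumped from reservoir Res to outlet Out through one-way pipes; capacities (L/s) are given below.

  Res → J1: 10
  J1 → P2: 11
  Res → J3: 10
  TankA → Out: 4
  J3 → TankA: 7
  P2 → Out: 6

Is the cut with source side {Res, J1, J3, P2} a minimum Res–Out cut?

Given cut capacity: 7 + 6 = 13.
Augment Res→J1→P2→Out: bottleneck 6, flow now 6.
Augment Res→J3→TankA→Out: bottleneck 4, flow now 10.
No augmenting path remains; maximum flow = 10.
In the residual graph, reachable from Res: {Res, J1, J3, TankA, P2}.
Min-cut edges: TankA→Out (4), P2→Out (6); capacity 4 + 6 = 10.
Cut capacity 13 exceeds the max flow 10, so it is not minimum.

No — its capacity is 13, but the minimum cut has capacity 10.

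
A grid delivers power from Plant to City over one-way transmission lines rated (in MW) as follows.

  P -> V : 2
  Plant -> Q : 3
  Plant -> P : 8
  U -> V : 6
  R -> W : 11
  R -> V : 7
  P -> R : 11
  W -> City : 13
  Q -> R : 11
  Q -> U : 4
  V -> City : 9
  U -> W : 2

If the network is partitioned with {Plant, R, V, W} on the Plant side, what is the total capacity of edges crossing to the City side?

Edges leaving {Plant, R, V, W}: Plant→P (8), Plant→Q (3), V→City (9), W→City (13).
Cut capacity = 8 + 3 + 9 + 13 = 33.

33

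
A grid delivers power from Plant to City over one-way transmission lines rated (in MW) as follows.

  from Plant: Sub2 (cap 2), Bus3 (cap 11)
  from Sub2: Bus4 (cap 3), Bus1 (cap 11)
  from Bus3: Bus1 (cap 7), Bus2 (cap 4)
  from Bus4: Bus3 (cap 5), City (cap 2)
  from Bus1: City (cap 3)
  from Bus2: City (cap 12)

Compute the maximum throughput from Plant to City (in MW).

9

Augment Plant→Sub2→Bus4→City: bottleneck 2, flow now 2.
Augment Plant→Bus3→Bus1→City: bottleneck 3, flow now 5.
Augment Plant→Bus3→Bus2→City: bottleneck 4, flow now 9.
No augmenting path remains; maximum flow = 9.
In the residual graph, reachable from Plant: {Plant, Bus3, Bus1}.
Min-cut edges: Plant→Sub2 (2), Bus3→Bus2 (4), Bus1→City (3); capacity 2 + 4 + 3 = 9.
This cut is saturated, so no flow can exceed 9.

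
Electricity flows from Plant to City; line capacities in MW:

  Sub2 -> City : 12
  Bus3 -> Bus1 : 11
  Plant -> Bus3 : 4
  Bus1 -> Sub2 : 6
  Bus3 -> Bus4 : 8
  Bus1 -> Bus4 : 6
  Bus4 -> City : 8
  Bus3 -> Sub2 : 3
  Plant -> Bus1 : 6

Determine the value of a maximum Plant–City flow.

10

Augment Plant→Bus1→Sub2→City: bottleneck 6, flow now 6.
Augment Plant→Bus3→Sub2→City: bottleneck 3, flow now 9.
Augment Plant→Bus3→Bus4→City: bottleneck 1, flow now 10.
No augmenting path remains; maximum flow = 10.
In the residual graph, reachable from Plant: {Plant}.
Min-cut edges: Plant→Bus1 (6), Plant→Bus3 (4); capacity 6 + 4 = 10.
This cut is saturated, so no flow can exceed 10.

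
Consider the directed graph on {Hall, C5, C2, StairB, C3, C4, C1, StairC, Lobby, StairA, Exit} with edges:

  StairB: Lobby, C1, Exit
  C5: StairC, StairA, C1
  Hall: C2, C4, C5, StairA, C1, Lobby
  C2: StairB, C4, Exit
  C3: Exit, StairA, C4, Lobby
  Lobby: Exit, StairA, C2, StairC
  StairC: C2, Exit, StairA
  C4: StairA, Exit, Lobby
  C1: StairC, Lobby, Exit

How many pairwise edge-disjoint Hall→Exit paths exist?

5

Assign every edge capacity 1; by Menger, the answer equals the max flow.
Path Hall→C2→Exit (+1); total 1.
Path Hall→C4→Exit (+1); total 2.
Path Hall→C1→Exit (+1); total 3.
Path Hall→Lobby→Exit (+1); total 4.
Path Hall→C5→StairC→Exit (+1); total 5.
No residual Hall→Exit path; max flow = 5.
Certifying cut of size 5: {Hall→C1, Hall→C2, Hall→C4, Hall→C5, Hall→Lobby}.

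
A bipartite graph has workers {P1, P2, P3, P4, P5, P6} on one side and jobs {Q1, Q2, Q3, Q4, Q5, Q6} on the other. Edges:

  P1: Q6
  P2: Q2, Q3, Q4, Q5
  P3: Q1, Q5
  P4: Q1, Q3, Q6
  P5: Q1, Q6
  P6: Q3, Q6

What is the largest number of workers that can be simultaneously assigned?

5

Unit-capacity flow: source→left, listed edges, right→sink; max matching = max flow.
Augmenting path P1→Q6 (+1); matched 1.
Augmenting path P2→Q2 (+1); matched 2.
Augmenting path P3→Q1 (+1); matched 3.
Augmenting path P4→Q3 (+1); matched 4.
Augmenting path P5→Q1→P3→Q5 (+1); matched 5.
No augmenting path remains; maximum matching = 5.
König certificate: {P2, P3, Q1, Q3, Q6} is a vertex cover of size 5 (every listed pair touches it), so no matching can be larger.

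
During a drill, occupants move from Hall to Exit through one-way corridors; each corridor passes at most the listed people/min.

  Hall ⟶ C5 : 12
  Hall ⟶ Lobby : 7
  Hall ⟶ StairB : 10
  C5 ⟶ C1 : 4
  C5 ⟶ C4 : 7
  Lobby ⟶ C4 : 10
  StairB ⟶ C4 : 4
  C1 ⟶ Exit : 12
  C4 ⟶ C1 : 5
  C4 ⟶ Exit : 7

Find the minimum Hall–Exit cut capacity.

Augment Hall→C5→C1→Exit: bottleneck 4, flow now 4.
Augment Hall→C5→C4→Exit: bottleneck 7, flow now 11.
Augment Hall→Lobby→C4→C1→Exit: bottleneck 5, flow now 16.
No augmenting path remains; maximum flow = 16.
By max-flow min-cut, the minimum cut capacity equals the max flow.
In the residual graph, reachable from Hall: {Hall, C5, Lobby, StairB, C4}.
Min-cut edges: C5→C1 (4), C4→C1 (5), C4→Exit (7); capacity 4 + 5 + 7 = 16.

16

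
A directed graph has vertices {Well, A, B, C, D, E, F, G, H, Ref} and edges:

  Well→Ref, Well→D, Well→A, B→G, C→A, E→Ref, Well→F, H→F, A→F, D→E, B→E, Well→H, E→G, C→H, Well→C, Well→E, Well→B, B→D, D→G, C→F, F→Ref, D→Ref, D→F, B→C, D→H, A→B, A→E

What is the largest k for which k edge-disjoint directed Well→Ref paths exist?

Assign every edge capacity 1; by Menger, the answer equals the max flow.
Path Well→Ref (+1); total 1.
Path Well→D→Ref (+1); total 2.
Path Well→E→Ref (+1); total 3.
Path Well→F→Ref (+1); total 4.
No residual Well→Ref path; max flow = 4.
Certifying cut of size 4: {D→Ref, E→Ref, F→Ref, Well→Ref}.

4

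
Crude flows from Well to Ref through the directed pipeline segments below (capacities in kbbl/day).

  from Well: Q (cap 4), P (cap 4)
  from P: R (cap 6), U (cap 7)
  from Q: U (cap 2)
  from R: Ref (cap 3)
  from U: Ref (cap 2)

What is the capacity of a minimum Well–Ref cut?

5

Augment Well→P→R→Ref: bottleneck 3, flow now 3.
Augment Well→P→U→Ref: bottleneck 1, flow now 4.
Augment Well→Q→U→Ref: bottleneck 1, flow now 5.
No augmenting path remains; maximum flow = 5.
By max-flow min-cut, the minimum cut capacity equals the max flow.
In the residual graph, reachable from Well: {Well, P, Q, R, U}.
Min-cut edges: R→Ref (3), U→Ref (2); capacity 3 + 2 = 5.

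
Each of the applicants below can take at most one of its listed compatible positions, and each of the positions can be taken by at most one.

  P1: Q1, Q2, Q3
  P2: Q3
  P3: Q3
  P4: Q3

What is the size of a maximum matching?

2

Unit-capacity flow: source→left, listed edges, right→sink; max matching = max flow.
Augmenting path P1→Q1 (+1); matched 1.
Augmenting path P2→Q3 (+1); matched 2.
No augmenting path remains; maximum matching = 2.
König certificate: {P1, Q3} is a vertex cover of size 2 (every listed pair touches it), so no matching can be larger.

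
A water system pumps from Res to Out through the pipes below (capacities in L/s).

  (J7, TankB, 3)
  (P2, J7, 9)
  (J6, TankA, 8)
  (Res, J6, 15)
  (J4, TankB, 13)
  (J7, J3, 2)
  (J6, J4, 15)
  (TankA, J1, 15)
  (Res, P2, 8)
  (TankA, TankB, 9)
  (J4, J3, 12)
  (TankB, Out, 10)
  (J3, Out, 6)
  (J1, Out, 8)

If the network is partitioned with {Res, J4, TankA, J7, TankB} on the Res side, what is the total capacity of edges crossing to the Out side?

Edges leaving {Res, J4, TankA, J7, TankB}: Res→P2 (8), Res→J6 (15), J4→J3 (12), TankA→J1 (15), J7→J3 (2), TankB→Out (10).
Cut capacity = 8 + 15 + 12 + 15 + 2 + 10 = 62.

62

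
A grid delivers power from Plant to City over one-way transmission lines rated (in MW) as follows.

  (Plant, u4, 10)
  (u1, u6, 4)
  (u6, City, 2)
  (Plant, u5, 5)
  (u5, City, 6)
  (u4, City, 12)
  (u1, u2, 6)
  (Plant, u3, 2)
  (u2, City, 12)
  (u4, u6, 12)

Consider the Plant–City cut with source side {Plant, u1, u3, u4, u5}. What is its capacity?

40

Edges leaving {Plant, u1, u3, u4, u5}: u1→u2 (6), u1→u6 (4), u4→u6 (12), u4→City (12), u5→City (6).
Cut capacity = 6 + 4 + 12 + 12 + 6 = 40.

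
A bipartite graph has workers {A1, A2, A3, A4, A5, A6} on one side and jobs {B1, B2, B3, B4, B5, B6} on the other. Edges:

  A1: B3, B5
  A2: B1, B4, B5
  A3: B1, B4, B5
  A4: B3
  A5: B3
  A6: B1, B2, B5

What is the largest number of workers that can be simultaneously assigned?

5

Unit-capacity flow: source→left, listed edges, right→sink; max matching = max flow.
Augmenting path A1→B3 (+1); matched 1.
Augmenting path A2→B1 (+1); matched 2.
Augmenting path A3→B4 (+1); matched 3.
Augmenting path A6→B2 (+1); matched 4.
Augmenting path A4→B3→A1→B5 (+1); matched 5.
No augmenting path remains; maximum matching = 5.
König certificate: {A1, A2, A3, A6, B3} is a vertex cover of size 5 (every listed pair touches it), so no matching can be larger.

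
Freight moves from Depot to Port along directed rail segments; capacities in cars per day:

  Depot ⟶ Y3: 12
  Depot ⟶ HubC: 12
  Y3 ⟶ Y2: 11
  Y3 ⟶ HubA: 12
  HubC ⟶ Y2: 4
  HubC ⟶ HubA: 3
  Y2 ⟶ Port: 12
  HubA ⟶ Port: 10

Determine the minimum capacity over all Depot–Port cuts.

Augment Depot→Y3→Y2→Port: bottleneck 11, flow now 11.
Augment Depot→Y3→HubA→Port: bottleneck 1, flow now 12.
Augment Depot→HubC→Y2→Port: bottleneck 1, flow now 13.
Augment Depot→HubC→HubA→Port: bottleneck 3, flow now 16.
Augment Depot→HubC→Y2→Y3→HubA→Port: bottleneck 3, flow now 19. (uses reverse residual edge)
No augmenting path remains; maximum flow = 19.
By max-flow min-cut, the minimum cut capacity equals the max flow.
In the residual graph, reachable from Depot: {Depot, HubC}.
Min-cut edges: Depot→Y3 (12), HubC→Y2 (4), HubC→HubA (3); capacity 12 + 4 + 3 = 19.

19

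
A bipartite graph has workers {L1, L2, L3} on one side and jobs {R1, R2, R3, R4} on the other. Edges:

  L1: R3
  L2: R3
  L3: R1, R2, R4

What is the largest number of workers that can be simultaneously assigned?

2

Unit-capacity flow: source→left, listed edges, right→sink; max matching = max flow.
Augmenting path L1→R3 (+1); matched 1.
Augmenting path L3→R1 (+1); matched 2.
No augmenting path remains; maximum matching = 2.
König certificate: {L3, R3} is a vertex cover of size 2 (every listed pair touches it), so no matching can be larger.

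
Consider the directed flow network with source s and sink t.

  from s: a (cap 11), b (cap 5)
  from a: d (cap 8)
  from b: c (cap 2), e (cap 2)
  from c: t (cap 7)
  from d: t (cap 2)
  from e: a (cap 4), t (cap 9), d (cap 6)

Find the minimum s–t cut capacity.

6

Augment s→a→d→t: bottleneck 2, flow now 2.
Augment s→b→c→t: bottleneck 2, flow now 4.
Augment s→b→e→t: bottleneck 2, flow now 6.
No augmenting path remains; maximum flow = 6.
By max-flow min-cut, the minimum cut capacity equals the max flow.
In the residual graph, reachable from s: {s, a, b, d}.
Min-cut edges: b→c (2), b→e (2), d→t (2); capacity 2 + 2 + 2 = 6.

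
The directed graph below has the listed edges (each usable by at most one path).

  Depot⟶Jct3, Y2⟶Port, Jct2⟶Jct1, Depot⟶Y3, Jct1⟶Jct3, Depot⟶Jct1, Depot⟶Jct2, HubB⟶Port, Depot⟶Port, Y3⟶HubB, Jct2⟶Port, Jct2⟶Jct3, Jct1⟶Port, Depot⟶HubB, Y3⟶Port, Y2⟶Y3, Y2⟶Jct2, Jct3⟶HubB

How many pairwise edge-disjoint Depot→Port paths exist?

5

Assign every edge capacity 1; by Menger, the answer equals the max flow.
Path Depot→Port (+1); total 1.
Path Depot→Y3→Port (+1); total 2.
Path Depot→Jct1→Port (+1); total 3.
Path Depot→HubB→Port (+1); total 4.
Path Depot→Jct2→Port (+1); total 5.
No residual Depot→Port path; max flow = 5.
Certifying cut of size 5: {Depot→Jct1, Depot→Jct2, Depot→Port, Depot→Y3, HubB→Port}.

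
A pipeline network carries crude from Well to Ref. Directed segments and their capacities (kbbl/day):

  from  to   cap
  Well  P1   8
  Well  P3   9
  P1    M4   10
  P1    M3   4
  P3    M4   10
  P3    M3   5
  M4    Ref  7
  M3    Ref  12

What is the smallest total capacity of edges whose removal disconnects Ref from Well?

16

Augment Well→P1→M4→Ref: bottleneck 7, flow now 7.
Augment Well→P1→M3→Ref: bottleneck 1, flow now 8.
Augment Well→P3→M3→Ref: bottleneck 5, flow now 13.
Augment Well→P3→M4→P1→M3→Ref: bottleneck 3, flow now 16. (uses reverse residual edge)
No augmenting path remains; maximum flow = 16.
By max-flow min-cut, the minimum cut capacity equals the max flow.
In the residual graph, reachable from Well: {Well, P1, P3, M4}.
Min-cut edges: P1→M3 (4), P3→M3 (5), M4→Ref (7); capacity 4 + 5 + 7 = 16.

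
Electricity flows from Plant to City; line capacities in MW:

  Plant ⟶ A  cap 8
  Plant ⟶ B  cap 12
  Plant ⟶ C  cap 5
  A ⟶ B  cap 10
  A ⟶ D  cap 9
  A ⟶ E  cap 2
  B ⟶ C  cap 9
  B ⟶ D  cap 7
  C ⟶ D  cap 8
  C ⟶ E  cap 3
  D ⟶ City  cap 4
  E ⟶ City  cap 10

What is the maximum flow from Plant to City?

9

Augment Plant→A→D→City: bottleneck 4, flow now 4.
Augment Plant→A→E→City: bottleneck 2, flow now 6.
Augment Plant→C→E→City: bottleneck 3, flow now 9.
No augmenting path remains; maximum flow = 9.
In the residual graph, reachable from Plant: {Plant, A, B, C, D}.
Min-cut edges: A→E (2), C→E (3), D→City (4); capacity 2 + 3 + 4 = 9.
This cut is saturated, so no flow can exceed 9.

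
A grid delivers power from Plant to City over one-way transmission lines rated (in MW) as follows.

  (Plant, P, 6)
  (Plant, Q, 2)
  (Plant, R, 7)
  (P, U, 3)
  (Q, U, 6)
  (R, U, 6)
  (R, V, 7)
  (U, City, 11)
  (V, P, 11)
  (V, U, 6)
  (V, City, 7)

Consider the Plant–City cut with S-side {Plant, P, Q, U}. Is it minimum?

Given cut capacity: 7 + 11 = 18.
Augment Plant→P→U→City: bottleneck 3, flow now 3.
Augment Plant→Q→U→City: bottleneck 2, flow now 5.
Augment Plant→R→U→City: bottleneck 6, flow now 11.
Augment Plant→R→V→City: bottleneck 1, flow now 12.
No augmenting path remains; maximum flow = 12.
In the residual graph, reachable from Plant: {Plant, P}.
Min-cut edges: Plant→Q (2), Plant→R (7), P→U (3); capacity 2 + 7 + 3 = 12.
Cut capacity 18 exceeds the max flow 12, so it is not minimum.

No — its capacity is 18, but the minimum cut has capacity 12.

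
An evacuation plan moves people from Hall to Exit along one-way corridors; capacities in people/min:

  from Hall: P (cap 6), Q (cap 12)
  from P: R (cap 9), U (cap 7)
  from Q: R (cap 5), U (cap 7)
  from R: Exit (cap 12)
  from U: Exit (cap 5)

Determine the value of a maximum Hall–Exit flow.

16

Augment Hall→P→R→Exit: bottleneck 6, flow now 6.
Augment Hall→Q→R→Exit: bottleneck 5, flow now 11.
Augment Hall→Q→U→Exit: bottleneck 5, flow now 16.
No augmenting path remains; maximum flow = 16.
In the residual graph, reachable from Hall: {Hall, Q, U}.
Min-cut edges: Hall→P (6), Q→R (5), U→Exit (5); capacity 6 + 5 + 5 = 16.
This cut is saturated, so no flow can exceed 16.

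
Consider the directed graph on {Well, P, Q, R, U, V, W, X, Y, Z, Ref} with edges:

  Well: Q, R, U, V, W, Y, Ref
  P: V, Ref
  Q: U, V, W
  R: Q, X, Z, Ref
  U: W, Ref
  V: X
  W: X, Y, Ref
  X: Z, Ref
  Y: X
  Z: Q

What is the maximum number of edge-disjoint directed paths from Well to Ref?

5

Assign every edge capacity 1; by Menger, the answer equals the max flow.
Path Well→Ref (+1); total 1.
Path Well→R→Ref (+1); total 2.
Path Well→U→Ref (+1); total 3.
Path Well→W→Ref (+1); total 4.
Path Well→V→X→Ref (+1); total 5.
No residual Well→Ref path; max flow = 5.
Certifying cut of size 5: {U→Ref, W→Ref, Well→R, Well→Ref, X→Ref}.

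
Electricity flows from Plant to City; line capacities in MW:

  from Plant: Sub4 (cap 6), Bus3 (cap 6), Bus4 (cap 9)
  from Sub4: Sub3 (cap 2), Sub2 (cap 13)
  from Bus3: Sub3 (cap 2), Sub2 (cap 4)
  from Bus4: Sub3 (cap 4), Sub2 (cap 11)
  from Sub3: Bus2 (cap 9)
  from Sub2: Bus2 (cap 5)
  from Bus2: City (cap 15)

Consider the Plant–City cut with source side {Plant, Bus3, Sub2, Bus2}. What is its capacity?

32

Edges leaving {Plant, Bus3, Sub2, Bus2}: Plant→Sub4 (6), Plant→Bus4 (9), Bus3→Sub3 (2), Bus2→City (15).
Cut capacity = 6 + 9 + 2 + 15 = 32.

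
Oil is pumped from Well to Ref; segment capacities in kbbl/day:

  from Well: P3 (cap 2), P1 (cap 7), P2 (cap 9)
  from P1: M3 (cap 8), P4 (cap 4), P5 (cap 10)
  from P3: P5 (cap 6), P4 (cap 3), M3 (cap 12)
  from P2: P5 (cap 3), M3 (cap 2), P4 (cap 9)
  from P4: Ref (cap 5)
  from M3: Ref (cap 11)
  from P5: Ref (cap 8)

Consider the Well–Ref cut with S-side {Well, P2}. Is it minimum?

No — its capacity is 23, but the minimum cut has capacity 18.

Given cut capacity: 7 + 2 + 9 + 2 + 3 = 23.
Augment Well→P1→P4→Ref: bottleneck 4, flow now 4.
Augment Well→P1→M3→Ref: bottleneck 3, flow now 7.
Augment Well→P3→P4→Ref: bottleneck 1, flow now 8.
Augment Well→P3→M3→Ref: bottleneck 1, flow now 9.
Augment Well→P2→M3→Ref: bottleneck 2, flow now 11.
Augment Well→P2→P5→Ref: bottleneck 3, flow now 14.
Augment Well→P2→P4→P1→M3→Ref: bottleneck 4, flow now 18. (uses reverse residual edge)
No augmenting path remains; maximum flow = 18.
In the residual graph, reachable from Well: {Well}.
Min-cut edges: Well→P1 (7), Well→P3 (2), Well→P2 (9); capacity 7 + 2 + 9 = 18.
Cut capacity 23 exceeds the max flow 18, so it is not minimum.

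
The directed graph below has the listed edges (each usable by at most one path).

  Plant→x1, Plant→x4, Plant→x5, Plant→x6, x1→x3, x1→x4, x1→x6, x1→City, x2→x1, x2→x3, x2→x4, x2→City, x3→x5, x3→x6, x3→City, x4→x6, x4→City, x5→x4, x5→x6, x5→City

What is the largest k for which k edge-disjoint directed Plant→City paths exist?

3

Assign every edge capacity 1; by Menger, the answer equals the max flow.
Path Plant→x1→City (+1); total 1.
Path Plant→x4→City (+1); total 2.
Path Plant→x5→City (+1); total 3.
No residual Plant→City path; max flow = 3.
Certifying cut of size 3: {Plant→x1, Plant→x4, Plant→x5}.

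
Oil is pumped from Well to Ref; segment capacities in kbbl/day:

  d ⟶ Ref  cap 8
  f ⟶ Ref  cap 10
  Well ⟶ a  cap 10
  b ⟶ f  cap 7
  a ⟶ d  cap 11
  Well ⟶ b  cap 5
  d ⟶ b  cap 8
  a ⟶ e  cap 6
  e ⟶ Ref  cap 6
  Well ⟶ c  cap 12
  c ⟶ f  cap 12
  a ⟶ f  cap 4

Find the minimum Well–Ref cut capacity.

Augment Well→a→d→Ref: bottleneck 8, flow now 8.
Augment Well→a→e→Ref: bottleneck 2, flow now 10.
Augment Well→b→f→Ref: bottleneck 5, flow now 15.
Augment Well→c→f→Ref: bottleneck 5, flow now 20.
No augmenting path remains; maximum flow = 20.
By max-flow min-cut, the minimum cut capacity equals the max flow.
In the residual graph, reachable from Well: {Well, b, c, f}.
Min-cut edges: Well→a (10), f→Ref (10); capacity 10 + 10 = 20.

20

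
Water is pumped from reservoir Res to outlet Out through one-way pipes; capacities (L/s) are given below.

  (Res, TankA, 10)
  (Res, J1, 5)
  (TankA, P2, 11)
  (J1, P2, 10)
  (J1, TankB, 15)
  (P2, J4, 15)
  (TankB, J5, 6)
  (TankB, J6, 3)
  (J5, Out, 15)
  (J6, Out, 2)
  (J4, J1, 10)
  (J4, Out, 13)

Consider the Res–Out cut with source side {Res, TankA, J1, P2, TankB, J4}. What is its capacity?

22

Edges leaving {Res, TankA, J1, P2, TankB, J4}: TankB→J5 (6), TankB→J6 (3), J4→Out (13).
Cut capacity = 6 + 3 + 13 = 22.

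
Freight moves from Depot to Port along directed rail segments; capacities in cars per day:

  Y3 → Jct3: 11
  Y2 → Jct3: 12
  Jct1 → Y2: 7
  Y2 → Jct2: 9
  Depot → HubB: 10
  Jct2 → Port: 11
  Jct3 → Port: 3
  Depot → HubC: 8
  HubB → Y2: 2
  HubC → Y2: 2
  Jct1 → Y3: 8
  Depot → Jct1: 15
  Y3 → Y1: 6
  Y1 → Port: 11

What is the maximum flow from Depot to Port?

Augment Depot→HubC→Y2→Jct3→Port: bottleneck 2, flow now 2.
Augment Depot→Jct1→Y2→Jct3→Port: bottleneck 1, flow now 3.
Augment Depot→Jct1→Y2→Jct2→Port: bottleneck 6, flow now 9.
Augment Depot→Jct1→Y3→Y1→Port: bottleneck 6, flow now 15.
Augment Depot→HubB→Y2→Jct2→Port: bottleneck 2, flow now 17.
Augment Depot→Jct1→Y3→Jct3→Y2→Jct2→Port: bottleneck 1, flow now 18. (uses reverse residual edge)
No augmenting path remains; maximum flow = 18.
In the residual graph, reachable from Depot: {Depot, HubC, Jct1, HubB, Y2, Y3, Jct3}.
Min-cut edges: Y2→Jct2 (9), Y3→Y1 (6), Jct3→Port (3); capacity 9 + 6 + 3 = 18.
This cut is saturated, so no flow can exceed 18.

18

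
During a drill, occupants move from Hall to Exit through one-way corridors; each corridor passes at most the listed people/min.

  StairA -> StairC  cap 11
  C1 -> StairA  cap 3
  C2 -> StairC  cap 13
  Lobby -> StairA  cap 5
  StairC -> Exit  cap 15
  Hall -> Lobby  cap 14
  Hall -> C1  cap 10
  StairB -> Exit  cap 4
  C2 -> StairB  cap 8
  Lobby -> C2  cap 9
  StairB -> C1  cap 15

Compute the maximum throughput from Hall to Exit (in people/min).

17

Augment Hall→Lobby→StairA→StairC→Exit: bottleneck 5, flow now 5.
Augment Hall→Lobby→C2→StairC→Exit: bottleneck 9, flow now 14.
Augment Hall→C1→StairA→StairC→Exit: bottleneck 1, flow now 15.
Augment Hall→C1→StairA→StairC→C2→StairB→Exit: bottleneck 2, flow now 17. (uses reverse residual edge)
No augmenting path remains; maximum flow = 17.
In the residual graph, reachable from Hall: {Hall, C1}.
Min-cut edges: Hall→Lobby (14), C1→StairA (3); capacity 14 + 3 = 17.
This cut is saturated, so no flow can exceed 17.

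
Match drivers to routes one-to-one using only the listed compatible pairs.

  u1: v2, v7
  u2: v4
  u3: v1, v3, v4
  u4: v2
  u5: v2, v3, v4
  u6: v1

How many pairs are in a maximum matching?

Unit-capacity flow: source→left, listed edges, right→sink; max matching = max flow.
Augmenting path u1→v2 (+1); matched 1.
Augmenting path u2→v4 (+1); matched 2.
Augmenting path u3→v1 (+1); matched 3.
Augmenting path u5→v3 (+1); matched 4.
Augmenting path u4→v2→u1→v7 (+1); matched 5.
No augmenting path remains; maximum matching = 5.
König certificate: {u1, v1, v2, v3, v4} is a vertex cover of size 5 (every listed pair touches it), so no matching can be larger.

5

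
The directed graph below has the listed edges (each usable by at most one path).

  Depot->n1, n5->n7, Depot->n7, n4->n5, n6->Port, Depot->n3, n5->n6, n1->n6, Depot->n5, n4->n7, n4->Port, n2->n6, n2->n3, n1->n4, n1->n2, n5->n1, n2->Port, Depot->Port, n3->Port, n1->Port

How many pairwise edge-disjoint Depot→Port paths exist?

Assign every edge capacity 1; by Menger, the answer equals the max flow.
Path Depot→Port (+1); total 1.
Path Depot→n1→Port (+1); total 2.
Path Depot→n3→Port (+1); total 3.
Path Depot→n5→n6→Port (+1); total 4.
No residual Depot→Port path; max flow = 4.
Certifying cut of size 4: {Depot→Port, Depot→n1, Depot→n3, Depot→n5}.

4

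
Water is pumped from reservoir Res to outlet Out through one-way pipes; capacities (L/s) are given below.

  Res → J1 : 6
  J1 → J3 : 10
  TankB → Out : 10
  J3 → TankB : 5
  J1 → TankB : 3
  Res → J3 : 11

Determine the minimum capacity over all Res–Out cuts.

8

Augment Res→J1→TankB→Out: bottleneck 3, flow now 3.
Augment Res→J3→TankB→Out: bottleneck 5, flow now 8.
No augmenting path remains; maximum flow = 8.
By max-flow min-cut, the minimum cut capacity equals the max flow.
In the residual graph, reachable from Res: {Res, J1, J3}.
Min-cut edges: J1→TankB (3), J3→TankB (5); capacity 3 + 5 = 8.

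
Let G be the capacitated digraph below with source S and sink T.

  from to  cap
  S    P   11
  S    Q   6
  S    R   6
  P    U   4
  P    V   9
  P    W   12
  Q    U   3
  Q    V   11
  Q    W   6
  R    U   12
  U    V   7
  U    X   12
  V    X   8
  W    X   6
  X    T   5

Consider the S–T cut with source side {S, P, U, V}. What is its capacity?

Edges leaving {S, P, U, V}: S→Q (6), S→R (6), P→W (12), U→X (12), V→X (8).
Cut capacity = 6 + 6 + 12 + 12 + 8 = 44.

44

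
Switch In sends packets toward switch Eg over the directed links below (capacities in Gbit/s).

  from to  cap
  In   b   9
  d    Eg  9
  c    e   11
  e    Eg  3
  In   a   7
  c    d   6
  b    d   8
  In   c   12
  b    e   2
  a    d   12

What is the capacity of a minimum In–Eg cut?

Augment In→a→d→Eg: bottleneck 7, flow now 7.
Augment In→b→d→Eg: bottleneck 2, flow now 9.
Augment In→b→e→Eg: bottleneck 2, flow now 11.
Augment In→c→e→Eg: bottleneck 1, flow now 12.
No augmenting path remains; maximum flow = 12.
By max-flow min-cut, the minimum cut capacity equals the max flow.
In the residual graph, reachable from In: {In, a, b, c, d, e}.
Min-cut edges: d→Eg (9), e→Eg (3); capacity 9 + 3 = 12.

12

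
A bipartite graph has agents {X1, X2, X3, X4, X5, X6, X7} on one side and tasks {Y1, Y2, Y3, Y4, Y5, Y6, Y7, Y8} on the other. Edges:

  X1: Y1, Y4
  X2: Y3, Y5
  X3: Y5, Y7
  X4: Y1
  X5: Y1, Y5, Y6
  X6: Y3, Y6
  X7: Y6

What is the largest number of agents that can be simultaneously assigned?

Unit-capacity flow: source→left, listed edges, right→sink; max matching = max flow.
Augmenting path X1→Y1 (+1); matched 1.
Augmenting path X2→Y3 (+1); matched 2.
Augmenting path X3→Y5 (+1); matched 3.
Augmenting path X5→Y6 (+1); matched 4.
Augmenting path X4→Y1→X1→Y4 (+1); matched 5.
Augmenting path X6→Y3→X2→Y5→X3→Y7 (+1); matched 6.
No augmenting path remains; maximum matching = 6.
König certificate: {X1, X3, Y1, Y3, Y5, Y6} is a vertex cover of size 6 (every listed pair touches it), so no matching can be larger.

6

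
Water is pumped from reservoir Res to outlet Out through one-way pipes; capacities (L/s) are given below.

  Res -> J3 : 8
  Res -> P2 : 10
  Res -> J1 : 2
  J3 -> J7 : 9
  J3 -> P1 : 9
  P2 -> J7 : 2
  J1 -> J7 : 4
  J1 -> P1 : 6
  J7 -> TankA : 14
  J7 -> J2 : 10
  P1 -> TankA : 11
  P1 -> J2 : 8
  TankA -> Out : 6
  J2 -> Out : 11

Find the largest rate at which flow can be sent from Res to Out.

12

Augment Res→J3→J7→TankA→Out: bottleneck 6, flow now 6.
Augment Res→J3→J7→J2→Out: bottleneck 2, flow now 8.
Augment Res→P2→J7→J2→Out: bottleneck 2, flow now 10.
Augment Res→J1→J7→J2→Out: bottleneck 2, flow now 12.
No augmenting path remains; maximum flow = 12.
In the residual graph, reachable from Res: {Res, P2}.
Min-cut edges: Res→J3 (8), Res→J1 (2), P2→J7 (2); capacity 8 + 2 + 2 = 12.
This cut is saturated, so no flow can exceed 12.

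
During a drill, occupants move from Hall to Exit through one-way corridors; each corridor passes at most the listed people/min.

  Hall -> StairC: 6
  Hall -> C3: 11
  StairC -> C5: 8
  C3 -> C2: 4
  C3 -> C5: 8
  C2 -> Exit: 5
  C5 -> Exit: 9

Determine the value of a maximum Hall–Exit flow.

13

Augment Hall→StairC→C5→Exit: bottleneck 6, flow now 6.
Augment Hall→C3→C2→Exit: bottleneck 4, flow now 10.
Augment Hall→C3→C5→Exit: bottleneck 3, flow now 13.
No augmenting path remains; maximum flow = 13.
In the residual graph, reachable from Hall: {Hall, StairC, C3, C5}.
Min-cut edges: C3→C2 (4), C5→Exit (9); capacity 4 + 9 = 13.
This cut is saturated, so no flow can exceed 13.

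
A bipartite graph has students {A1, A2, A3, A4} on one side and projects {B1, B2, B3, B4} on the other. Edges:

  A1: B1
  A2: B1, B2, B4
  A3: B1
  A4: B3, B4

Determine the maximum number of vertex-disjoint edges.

Unit-capacity flow: source→left, listed edges, right→sink; max matching = max flow.
Augmenting path A1→B1 (+1); matched 1.
Augmenting path A2→B2 (+1); matched 2.
Augmenting path A4→B3 (+1); matched 3.
No augmenting path remains; maximum matching = 3.
König certificate: {A2, A4, B1} is a vertex cover of size 3 (every listed pair touches it), so no matching can be larger.

3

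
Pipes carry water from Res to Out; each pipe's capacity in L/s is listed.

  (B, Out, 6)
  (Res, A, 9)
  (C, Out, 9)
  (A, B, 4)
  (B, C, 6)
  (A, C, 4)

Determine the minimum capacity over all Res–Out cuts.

Augment Res→A→B→Out: bottleneck 4, flow now 4.
Augment Res→A→C→Out: bottleneck 4, flow now 8.
No augmenting path remains; maximum flow = 8.
By max-flow min-cut, the minimum cut capacity equals the max flow.
In the residual graph, reachable from Res: {Res, A}.
Min-cut edges: A→B (4), A→C (4); capacity 4 + 4 = 8.

8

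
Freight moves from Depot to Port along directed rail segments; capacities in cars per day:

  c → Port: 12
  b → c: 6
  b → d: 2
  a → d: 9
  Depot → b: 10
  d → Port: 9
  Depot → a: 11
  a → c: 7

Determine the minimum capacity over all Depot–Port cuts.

Augment Depot→a→c→Port: bottleneck 7, flow now 7.
Augment Depot→a→d→Port: bottleneck 4, flow now 11.
Augment Depot→b→c→Port: bottleneck 5, flow now 16.
Augment Depot→b→d→Port: bottleneck 2, flow now 18.
Augment Depot→b→c→a→d→Port: bottleneck 1, flow now 19. (uses reverse residual edge)
No augmenting path remains; maximum flow = 19.
By max-flow min-cut, the minimum cut capacity equals the max flow.
In the residual graph, reachable from Depot: {Depot, b}.
Min-cut edges: Depot→a (11), b→c (6), b→d (2); capacity 11 + 6 + 2 = 19.

19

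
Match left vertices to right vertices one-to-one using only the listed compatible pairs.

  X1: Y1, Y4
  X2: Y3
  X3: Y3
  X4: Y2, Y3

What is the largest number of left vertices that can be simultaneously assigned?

3

Unit-capacity flow: source→left, listed edges, right→sink; max matching = max flow.
Augmenting path X1→Y1 (+1); matched 1.
Augmenting path X2→Y3 (+1); matched 2.
Augmenting path X4→Y2 (+1); matched 3.
No augmenting path remains; maximum matching = 3.
König certificate: {X1, X4, Y3} is a vertex cover of size 3 (every listed pair touches it), so no matching can be larger.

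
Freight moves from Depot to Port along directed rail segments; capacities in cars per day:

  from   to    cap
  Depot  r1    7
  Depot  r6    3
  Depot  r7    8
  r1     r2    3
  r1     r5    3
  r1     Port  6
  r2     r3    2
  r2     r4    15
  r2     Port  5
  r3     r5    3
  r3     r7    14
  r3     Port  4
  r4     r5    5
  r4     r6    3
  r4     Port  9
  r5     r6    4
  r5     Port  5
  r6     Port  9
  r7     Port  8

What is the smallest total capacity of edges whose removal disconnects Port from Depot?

18

Augment Depot→r1→Port: bottleneck 6, flow now 6.
Augment Depot→r6→Port: bottleneck 3, flow now 9.
Augment Depot→r7→Port: bottleneck 8, flow now 17.
Augment Depot→r1→r2→Port: bottleneck 1, flow now 18.
No augmenting path remains; maximum flow = 18.
By max-flow min-cut, the minimum cut capacity equals the max flow.
In the residual graph, reachable from Depot: {Depot}.
Min-cut edges: Depot→r1 (7), Depot→r6 (3), Depot→r7 (8); capacity 7 + 3 + 8 = 18.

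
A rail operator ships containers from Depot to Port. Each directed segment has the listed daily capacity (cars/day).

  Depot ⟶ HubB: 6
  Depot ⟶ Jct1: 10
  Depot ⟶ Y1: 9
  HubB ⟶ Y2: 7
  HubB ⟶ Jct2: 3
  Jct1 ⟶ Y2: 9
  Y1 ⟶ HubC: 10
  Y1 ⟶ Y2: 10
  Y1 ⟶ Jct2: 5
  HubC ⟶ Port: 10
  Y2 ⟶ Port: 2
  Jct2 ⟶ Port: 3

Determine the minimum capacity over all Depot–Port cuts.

Augment Depot→HubB→Y2→Port: bottleneck 2, flow now 2.
Augment Depot→HubB→Jct2→Port: bottleneck 3, flow now 5.
Augment Depot→Y1→HubC→Port: bottleneck 9, flow now 14.
No augmenting path remains; maximum flow = 14.
By max-flow min-cut, the minimum cut capacity equals the max flow.
In the residual graph, reachable from Depot: {Depot, HubB, Jct1, Y2}.
Min-cut edges: Depot→Y1 (9), HubB→Jct2 (3), Y2→Port (2); capacity 9 + 3 + 2 = 14.

14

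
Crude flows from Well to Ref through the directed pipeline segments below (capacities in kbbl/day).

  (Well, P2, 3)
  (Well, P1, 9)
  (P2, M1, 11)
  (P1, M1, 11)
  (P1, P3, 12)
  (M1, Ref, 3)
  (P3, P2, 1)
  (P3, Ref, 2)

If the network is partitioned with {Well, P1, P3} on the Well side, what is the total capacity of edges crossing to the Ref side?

17

Edges leaving {Well, P1, P3}: Well→P2 (3), P1→M1 (11), P3→P2 (1), P3→Ref (2).
Cut capacity = 3 + 11 + 1 + 2 = 17.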